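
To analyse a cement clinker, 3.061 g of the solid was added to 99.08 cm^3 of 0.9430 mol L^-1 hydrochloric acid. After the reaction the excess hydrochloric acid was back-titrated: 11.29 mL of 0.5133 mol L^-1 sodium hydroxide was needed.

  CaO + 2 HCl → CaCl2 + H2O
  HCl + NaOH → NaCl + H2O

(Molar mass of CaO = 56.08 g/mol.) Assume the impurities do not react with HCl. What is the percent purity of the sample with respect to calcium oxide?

n(HCl) added = 0.09908 × 0.9430 = 0.09343 mol
n(NaOH) used in back-titration = 0.01129 × 0.5133 = 5.795 × 10^-3 mol
n(HCl) left over = 5.795 × 10^-3 mol (1:1 ratio)
n(HCl) consumed by analyte = 0.09343 − 5.795 × 10^-3 = 0.08764 mol
From the 1:2 ratio, n(CaO) = 1/2 × 0.08764 = 0.04382 mol
mass of CaO = 0.04382 × 56.08 = 2.457 g
% CaO = 2.457 / 3.061 × 100 = 80.28 %

80.28 %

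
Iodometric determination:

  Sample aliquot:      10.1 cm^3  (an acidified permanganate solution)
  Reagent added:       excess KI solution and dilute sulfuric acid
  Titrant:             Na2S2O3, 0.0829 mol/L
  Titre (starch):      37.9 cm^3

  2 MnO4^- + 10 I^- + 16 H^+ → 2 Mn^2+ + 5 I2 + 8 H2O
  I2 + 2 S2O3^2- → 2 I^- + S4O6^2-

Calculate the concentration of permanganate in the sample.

n(S2O3^2-) = 0.0379 × 0.0829 = 3.14 × 10^-3 mol
n(I2) = n(S2O3^2-)/2 = 1.57 × 10^-3 mol
From the 2:5 ratio, n(MnO4^-) in the aliquot = 2/5 × 1.57 × 10^-3 = 6.28 × 10^-4 mol
[MnO4^-] = 6.28 × 10^-4 / 0.0101 = 0.0622 mol/L

0.0622 mol/L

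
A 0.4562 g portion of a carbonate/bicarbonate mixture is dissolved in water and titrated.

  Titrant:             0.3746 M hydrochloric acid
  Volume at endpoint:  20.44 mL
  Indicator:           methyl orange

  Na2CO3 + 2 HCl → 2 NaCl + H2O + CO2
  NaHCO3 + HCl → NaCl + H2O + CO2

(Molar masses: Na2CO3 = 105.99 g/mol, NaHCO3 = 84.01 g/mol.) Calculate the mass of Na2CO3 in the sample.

n(HCl) = 0.02044 × 0.3746 = 7.657 × 10^-3 mol
Let x = n(Na2CO3), y = n(NaHCO3).
Titrant: 2x + 1y = 7.657 × 10^-3;  mass: 105.99x + 84.01y = 0.4562
Solving, x = 3.015 × 10^-3 mol, y = 1.626 × 10^-3 mol
mass of Na2CO3 = 3.015 × 10^-3 × 105.99 = 0.3196 g

0.3196 g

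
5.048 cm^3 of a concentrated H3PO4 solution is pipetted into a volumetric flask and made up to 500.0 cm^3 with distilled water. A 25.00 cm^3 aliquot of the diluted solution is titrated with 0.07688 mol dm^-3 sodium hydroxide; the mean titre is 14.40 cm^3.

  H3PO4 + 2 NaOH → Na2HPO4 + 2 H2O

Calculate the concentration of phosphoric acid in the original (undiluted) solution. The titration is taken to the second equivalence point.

2.193 mol/L

n(NaOH) = 0.01440 × 0.07688 = 1.107 × 10^-3 mol
From the 1:2 ratio, n(H3PO4) in the aliquot = 1/2 × 1.107 × 10^-3 = 5.535 × 10^-4 mol
[H3PO4]_dilute = 5.535 × 10^-4 / 0.02500 = 0.02214 mol/L
Dilution factor = 500.0 / 5.048 = 99.05
[H3PO4]_stock = 0.02214 × 99.05 = 2.193 mol/L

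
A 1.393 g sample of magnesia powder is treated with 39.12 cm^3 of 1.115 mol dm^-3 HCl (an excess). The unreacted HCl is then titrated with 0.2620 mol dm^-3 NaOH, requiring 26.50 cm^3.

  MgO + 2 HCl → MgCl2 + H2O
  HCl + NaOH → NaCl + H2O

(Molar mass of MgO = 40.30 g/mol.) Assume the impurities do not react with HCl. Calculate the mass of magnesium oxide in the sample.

0.7390 g

n(HCl) added = 0.03912 × 1.115 = 0.04362 mol
n(NaOH) used in back-titration = 0.02650 × 0.2620 = 6.943 × 10^-3 mol
n(HCl) left over = 6.943 × 10^-3 mol (1:1 ratio)
n(HCl) consumed by analyte = 0.04362 − 6.943 × 10^-3 = 0.03668 mol
From the 1:2 ratio, n(MgO) = 1/2 × 0.03668 = 0.01834 mol
mass of MgO = 0.01834 × 40.30 = 0.7390 g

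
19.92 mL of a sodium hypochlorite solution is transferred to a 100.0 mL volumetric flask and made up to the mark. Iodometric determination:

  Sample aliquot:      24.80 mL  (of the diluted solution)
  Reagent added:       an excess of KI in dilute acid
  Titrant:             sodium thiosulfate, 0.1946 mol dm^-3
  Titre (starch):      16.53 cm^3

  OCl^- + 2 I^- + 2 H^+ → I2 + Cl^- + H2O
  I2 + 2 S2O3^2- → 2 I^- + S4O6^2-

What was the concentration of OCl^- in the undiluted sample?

n(S2O3^2-) = 0.01653 × 0.1946 = 3.217 × 10^-3 mol
n(I2) = n(S2O3^2-)/2 = 1.608 × 10^-3 mol
n(OCl^-) in the aliquot = 1.608 × 10^-3 mol (1:1 ratio)
[OCl^-]_dilute = 1.608 × 10^-3 / 0.02480 = 0.06485 mol/L
[OCl^-]_original = 0.06485 × 100.0/19.92 = 0.3256 mol/L

0.3256 mol/L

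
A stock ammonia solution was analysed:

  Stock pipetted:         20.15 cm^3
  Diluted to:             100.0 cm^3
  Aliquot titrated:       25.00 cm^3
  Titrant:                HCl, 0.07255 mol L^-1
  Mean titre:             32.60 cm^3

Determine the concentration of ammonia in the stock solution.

NH3 + HCl → NH4Cl
n(HCl) = 0.03260 × 0.07255 = 2.365 × 10^-3 mol
n(NH3) in the aliquot = 2.365 × 10^-3 mol (1:1 ratio)
[NH3]_dilute = 2.365 × 10^-3 / 0.02500 = 0.09461 mol/L
Dilution factor = 100.0 / 20.15 = 4.963
[NH3]_stock = 0.09461 × 4.963 = 0.4695 mol/L

0.4695 mol/L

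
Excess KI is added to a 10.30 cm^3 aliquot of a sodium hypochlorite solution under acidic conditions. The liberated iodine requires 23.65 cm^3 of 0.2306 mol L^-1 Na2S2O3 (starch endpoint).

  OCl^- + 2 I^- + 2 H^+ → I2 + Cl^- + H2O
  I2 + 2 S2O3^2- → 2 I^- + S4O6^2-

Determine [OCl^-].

0.2647 mol/L

n(S2O3^2-) = 0.02365 × 0.2306 = 5.454 × 10^-3 mol
n(I2) = n(S2O3^2-)/2 = 2.727 × 10^-3 mol
n(OCl^-) in the aliquot = 2.727 × 10^-3 mol (1:1 ratio)
[OCl^-] = 2.727 × 10^-3 / 0.01030 = 0.2647 mol/L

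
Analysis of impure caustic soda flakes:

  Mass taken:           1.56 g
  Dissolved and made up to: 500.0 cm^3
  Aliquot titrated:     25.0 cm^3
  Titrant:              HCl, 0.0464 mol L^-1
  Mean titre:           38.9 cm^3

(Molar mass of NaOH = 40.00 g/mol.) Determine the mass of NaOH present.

1.44 g

NaOH + HCl → NaCl + H2O
n(HCl) per titration = 0.0389 × 0.0464 = 1.80 × 10^-3 mol
n(NaOH) in each aliquot = 1.80 × 10^-3 mol (1:1 ratio)
n(NaOH) in the whole flask = 1.80 × 10^-3 × 500.0/25.0 = 0.0361 mol
mass of NaOH = 0.0361 × 40.00 = 1.44 g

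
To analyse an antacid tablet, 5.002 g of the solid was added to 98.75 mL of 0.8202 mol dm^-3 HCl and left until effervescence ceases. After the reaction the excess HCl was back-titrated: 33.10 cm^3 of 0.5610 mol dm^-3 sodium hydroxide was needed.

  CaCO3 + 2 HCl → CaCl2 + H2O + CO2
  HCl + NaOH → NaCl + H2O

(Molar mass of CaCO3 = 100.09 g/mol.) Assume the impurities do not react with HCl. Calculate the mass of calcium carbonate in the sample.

n(HCl) added = 0.09875 × 0.8202 = 0.08099 mol
n(NaOH) used in back-titration = 0.03310 × 0.5610 = 0.01857 mol
n(HCl) left over = 0.01857 mol (1:1 ratio)
n(HCl) consumed by analyte = 0.08099 − 0.01857 = 0.06243 mol
From the 1:2 ratio, n(CaCO3) = 1/2 × 0.06243 = 0.03121 mol
mass of CaCO3 = 0.03121 × 100.09 = 3.124 g

3.124 g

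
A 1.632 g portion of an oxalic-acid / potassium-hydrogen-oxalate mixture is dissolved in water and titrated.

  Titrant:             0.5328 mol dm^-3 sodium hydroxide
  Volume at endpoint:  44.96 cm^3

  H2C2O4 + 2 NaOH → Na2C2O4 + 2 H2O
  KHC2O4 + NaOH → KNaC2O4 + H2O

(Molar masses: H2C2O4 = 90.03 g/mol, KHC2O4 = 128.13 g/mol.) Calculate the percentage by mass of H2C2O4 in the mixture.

n(NaOH) = 0.04496 × 0.5328 = 0.02395 mol
Let x = n(H2C2O4), y = n(KHC2O4).
Titrant: 2x + 1y = 0.02395;  mass: 90.03x + 128.13y = 1.632
Solving, x = 8.647 × 10^-3 mol, y = 6.662 × 10^-3 mol
mass of H2C2O4 = 8.647 × 10^-3 × 90.03 = 0.7784 g
% H2C2O4 = 0.7784 / 1.632 × 100 = 47.70 %

47.70 %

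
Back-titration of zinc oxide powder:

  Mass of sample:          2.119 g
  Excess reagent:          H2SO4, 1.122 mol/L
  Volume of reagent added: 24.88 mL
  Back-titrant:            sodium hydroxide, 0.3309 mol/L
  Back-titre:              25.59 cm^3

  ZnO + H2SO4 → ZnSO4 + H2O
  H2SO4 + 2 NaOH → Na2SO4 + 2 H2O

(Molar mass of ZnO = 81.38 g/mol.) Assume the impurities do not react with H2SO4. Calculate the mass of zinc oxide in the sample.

1.927 g

n(H2SO4) added = 0.02488 × 1.122 = 0.02792 mol
n(NaOH) used in back-titration = 0.02559 × 0.3309 = 8.468 × 10^-3 mol
From the 1:2 ratio, n(H2SO4) left over = 1/2 × 8.468 × 10^-3 = 4.234 × 10^-3 mol
n(H2SO4) consumed by analyte = 0.02792 − 4.234 × 10^-3 = 0.02368 mol
n(ZnO) = 0.02368 mol (1:1 ratio)
mass of ZnO = 0.02368 × 81.38 = 1.927 g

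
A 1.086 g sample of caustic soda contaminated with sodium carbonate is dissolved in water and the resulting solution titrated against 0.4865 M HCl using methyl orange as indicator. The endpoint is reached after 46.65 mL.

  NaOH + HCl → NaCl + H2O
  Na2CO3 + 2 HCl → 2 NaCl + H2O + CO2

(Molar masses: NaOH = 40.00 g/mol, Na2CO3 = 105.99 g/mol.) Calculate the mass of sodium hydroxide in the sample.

0.3593 g

n(HCl) = 0.04665 × 0.4865 = 0.02270 mol
Let x = n(NaOH), y = n(Na2CO3).
Titrant: 1x + 2y = 0.02270;  mass: 40.00x + 105.99y = 1.086
Solving, x = 8.983 × 10^-3 mol, y = 6.856 × 10^-3 mol
mass of NaOH = 8.983 × 10^-3 × 40.00 = 0.3593 g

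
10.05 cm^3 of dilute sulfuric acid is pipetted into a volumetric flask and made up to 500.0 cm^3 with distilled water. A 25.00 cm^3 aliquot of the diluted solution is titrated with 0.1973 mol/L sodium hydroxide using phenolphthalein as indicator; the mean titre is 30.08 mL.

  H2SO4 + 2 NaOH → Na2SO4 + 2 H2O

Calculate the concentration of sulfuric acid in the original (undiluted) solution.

5.905 mol/L

n(NaOH) = 0.03008 × 0.1973 = 5.935 × 10^-3 mol
From the 1:2 ratio, n(H2SO4) in the aliquot = 1/2 × 5.935 × 10^-3 = 2.967 × 10^-3 mol
[H2SO4]_dilute = 2.967 × 10^-3 / 0.02500 = 0.1187 mol/L
Dilution factor = 500.0 / 10.05 = 49.75
[H2SO4]_stock = 0.1187 × 49.75 = 5.905 mol/L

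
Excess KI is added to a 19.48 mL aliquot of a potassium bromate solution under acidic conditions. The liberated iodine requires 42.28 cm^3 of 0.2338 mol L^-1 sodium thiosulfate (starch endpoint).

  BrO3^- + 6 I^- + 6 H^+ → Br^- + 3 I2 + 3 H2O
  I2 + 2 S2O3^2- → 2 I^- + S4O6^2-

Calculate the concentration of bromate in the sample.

n(S2O3^2-) = 0.04228 × 0.2338 = 9.885 × 10^-3 mol
n(I2) = n(S2O3^2-)/2 = 4.943 × 10^-3 mol
From the 1:3 ratio, n(BrO3^-) in the aliquot = 1/3 × 4.943 × 10^-3 = 1.648 × 10^-3 mol
[BrO3^-] = 1.648 × 10^-3 / 0.01948 = 0.08457 mol/L

0.08457 mol/L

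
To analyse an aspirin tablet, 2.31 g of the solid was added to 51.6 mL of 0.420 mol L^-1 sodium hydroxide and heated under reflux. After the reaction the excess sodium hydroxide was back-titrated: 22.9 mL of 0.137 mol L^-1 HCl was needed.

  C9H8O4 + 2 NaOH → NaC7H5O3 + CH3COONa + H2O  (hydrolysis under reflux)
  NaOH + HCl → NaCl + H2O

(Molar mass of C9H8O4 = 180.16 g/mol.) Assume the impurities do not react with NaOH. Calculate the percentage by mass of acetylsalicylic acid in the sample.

n(NaOH) added = 0.0516 × 0.420 = 0.0217 mol
n(HCl) used in back-titration = 0.0229 × 0.137 = 3.14 × 10^-3 mol
n(NaOH) left over = 3.14 × 10^-3 mol (1:1 ratio)
n(NaOH) consumed by analyte = 0.0217 − 3.14 × 10^-3 = 0.0185 mol
From the 1:2 ratio, n(C9H8O4) = 1/2 × 0.0185 = 9.27 × 10^-3 mol
mass of C9H8O4 = 9.27 × 10^-3 × 180.16 = 1.67 g
% C9H8O4 = 1.67 / 2.31 × 100 = 72.3 %

72.3 %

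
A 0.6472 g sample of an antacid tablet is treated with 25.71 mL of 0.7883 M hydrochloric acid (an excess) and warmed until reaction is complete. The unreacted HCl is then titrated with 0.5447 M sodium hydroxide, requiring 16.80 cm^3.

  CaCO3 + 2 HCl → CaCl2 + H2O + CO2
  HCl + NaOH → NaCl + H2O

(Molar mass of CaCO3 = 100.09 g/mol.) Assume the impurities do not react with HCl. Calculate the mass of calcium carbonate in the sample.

0.5563 g

n(HCl) added = 0.02571 × 0.7883 = 0.02027 mol
n(NaOH) used in back-titration = 0.01680 × 0.5447 = 9.151 × 10^-3 mol
n(HCl) left over = 9.151 × 10^-3 mol (1:1 ratio)
n(HCl) consumed by analyte = 0.02027 − 9.151 × 10^-3 = 0.01112 mol
From the 1:2 ratio, n(CaCO3) = 1/2 × 0.01112 = 5.558 × 10^-3 mol
mass of CaCO3 = 5.558 × 10^-3 × 100.09 = 0.5563 g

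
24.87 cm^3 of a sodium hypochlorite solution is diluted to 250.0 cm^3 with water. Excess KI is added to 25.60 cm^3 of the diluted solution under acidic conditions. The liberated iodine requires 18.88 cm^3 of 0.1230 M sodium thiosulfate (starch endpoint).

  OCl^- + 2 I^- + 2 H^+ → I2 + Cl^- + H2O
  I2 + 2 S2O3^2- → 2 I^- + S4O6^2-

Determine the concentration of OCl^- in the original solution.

0.4559 M

n(S2O3^2-) = 0.01888 × 0.1230 = 2.322 × 10^-3 mol
n(I2) = n(S2O3^2-)/2 = 1.161 × 10^-3 mol
n(OCl^-) in the aliquot = 1.161 × 10^-3 mol (1:1 ratio)
[OCl^-]_dilute = 1.161 × 10^-3 / 0.02560 = 0.04536 mol/L
[OCl^-]_original = 0.04536 × 250.0/24.87 = 0.4559 mol/L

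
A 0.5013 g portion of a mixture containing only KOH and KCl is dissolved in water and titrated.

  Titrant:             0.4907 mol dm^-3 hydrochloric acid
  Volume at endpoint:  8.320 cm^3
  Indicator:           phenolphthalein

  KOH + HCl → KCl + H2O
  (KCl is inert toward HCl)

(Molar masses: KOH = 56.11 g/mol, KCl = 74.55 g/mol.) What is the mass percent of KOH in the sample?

45.70 %

n(HCl) = 0.008320 × 0.4907 = 4.083 × 10^-3 mol
Let x = n(KOH), y = n(KCl).
Titrant: 1x = 4.083 × 10^-3;  mass: 56.11x + 74.55y = 0.5013
Solving, x = 4.083 × 10^-3 mol, y = 3.652 × 10^-3 mol
mass of KOH = 4.083 × 10^-3 × 56.11 = 0.2291 g
% KOH = 0.2291 / 0.5013 × 100 = 45.70 %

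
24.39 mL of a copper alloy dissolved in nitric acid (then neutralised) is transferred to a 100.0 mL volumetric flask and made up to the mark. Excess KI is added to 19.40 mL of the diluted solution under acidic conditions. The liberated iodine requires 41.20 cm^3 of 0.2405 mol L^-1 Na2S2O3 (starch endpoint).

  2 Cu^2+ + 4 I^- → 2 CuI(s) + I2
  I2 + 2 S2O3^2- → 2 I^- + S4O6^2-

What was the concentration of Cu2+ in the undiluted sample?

n(S2O3^2-) = 0.04120 × 0.2405 = 9.909 × 10^-3 mol
n(I2) = n(S2O3^2-)/2 = 4.954 × 10^-3 mol
From the 2:1 ratio, n(Cu2+) in the aliquot = 2/1 × 4.954 × 10^-3 = 9.909 × 10^-3 mol
[Cu2+]_dilute = 9.909 × 10^-3 / 0.01940 = 0.5108 mol/L
[Cu2+]_original = 0.5108 × 100.0/24.39 = 2.094 mol/L

2.094 mol/L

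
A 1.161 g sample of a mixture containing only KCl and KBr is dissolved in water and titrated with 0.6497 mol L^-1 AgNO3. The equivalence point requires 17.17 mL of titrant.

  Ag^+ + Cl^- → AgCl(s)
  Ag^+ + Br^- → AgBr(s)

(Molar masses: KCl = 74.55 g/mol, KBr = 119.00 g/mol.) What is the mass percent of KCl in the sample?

24.05 %

n(AgNO3) = 0.01717 × 0.6497 = 0.01116 mol
Let x = n(KCl), y = n(KBr).
Titrant: 1x + 1y = 0.01116;  mass: 74.55x + 119.00y = 1.161
Solving, x = 3.745 × 10^-3 mol, y = 7.410 × 10^-3 mol
mass of KCl = 3.745 × 10^-3 × 74.55 = 0.2792 g
% KCl = 0.2792 / 1.161 × 100 = 24.05 %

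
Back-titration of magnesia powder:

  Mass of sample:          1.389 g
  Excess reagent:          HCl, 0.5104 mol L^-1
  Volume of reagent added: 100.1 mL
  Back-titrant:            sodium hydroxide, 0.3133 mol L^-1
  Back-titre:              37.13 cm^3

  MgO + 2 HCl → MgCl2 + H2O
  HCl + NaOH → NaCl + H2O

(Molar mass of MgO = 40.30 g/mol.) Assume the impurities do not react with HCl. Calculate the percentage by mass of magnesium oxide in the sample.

n(HCl) added = 0.1001 × 0.5104 = 0.05109 mol
n(NaOH) used in back-titration = 0.03713 × 0.3133 = 0.01163 mol
n(HCl) left over = 0.01163 mol (1:1 ratio)
n(HCl) consumed by analyte = 0.05109 − 0.01163 = 0.03946 mol
From the 1:2 ratio, n(MgO) = 1/2 × 0.03946 = 0.01973 mol
mass of MgO = 0.01973 × 40.30 = 0.7951 g
% MgO = 0.7951 / 1.389 × 100 = 57.24 %

57.24 %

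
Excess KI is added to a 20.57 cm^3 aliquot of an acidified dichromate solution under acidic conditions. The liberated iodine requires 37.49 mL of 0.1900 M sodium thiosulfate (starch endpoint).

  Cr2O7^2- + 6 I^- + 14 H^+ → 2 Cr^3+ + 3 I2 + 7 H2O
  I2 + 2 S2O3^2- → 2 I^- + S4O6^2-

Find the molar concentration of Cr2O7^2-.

n(S2O3^2-) = 0.03749 × 0.1900 = 7.123 × 10^-3 mol
n(I2) = n(S2O3^2-)/2 = 3.562 × 10^-3 mol
From the 1:3 ratio, n(Cr2O7^2-) in the aliquot = 1/3 × 3.562 × 10^-3 = 1.187 × 10^-3 mol
[Cr2O7^2-] = 1.187 × 10^-3 / 0.02057 = 0.05771 mol/L

0.05771 M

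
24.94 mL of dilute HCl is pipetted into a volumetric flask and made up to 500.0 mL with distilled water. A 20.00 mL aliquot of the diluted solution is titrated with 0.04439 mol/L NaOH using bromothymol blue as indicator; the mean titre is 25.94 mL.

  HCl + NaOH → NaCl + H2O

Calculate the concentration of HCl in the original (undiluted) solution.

1.154 mol/L

n(NaOH) = 0.02594 × 0.04439 = 1.151 × 10^-3 mol
n(HCl) in the aliquot = 1.151 × 10^-3 mol (1:1 ratio)
[HCl]_dilute = 1.151 × 10^-3 / 0.02000 = 0.05757 mol/L
Dilution factor = 500.0 / 24.94 = 20.05
[HCl]_stock = 0.05757 × 20.05 = 1.154 mol/L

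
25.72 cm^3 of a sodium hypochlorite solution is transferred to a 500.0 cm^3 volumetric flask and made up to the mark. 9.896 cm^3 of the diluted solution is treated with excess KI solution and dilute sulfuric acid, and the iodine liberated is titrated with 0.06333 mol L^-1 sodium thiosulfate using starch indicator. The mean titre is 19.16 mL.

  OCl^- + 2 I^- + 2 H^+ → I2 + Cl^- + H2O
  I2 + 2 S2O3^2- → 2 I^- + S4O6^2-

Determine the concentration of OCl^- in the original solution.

n(S2O3^2-) = 0.01916 × 0.06333 = 1.213 × 10^-3 mol
n(I2) = n(S2O3^2-)/2 = 6.067 × 10^-4 mol
n(OCl^-) in the aliquot = 6.067 × 10^-4 mol (1:1 ratio)
[OCl^-]_dilute = 6.067 × 10^-4 / 0.009896 = 0.06131 mol/L
[OCl^-]_original = 0.06131 × 500.0/25.72 = 1.192 mol/L

1.192 mol/L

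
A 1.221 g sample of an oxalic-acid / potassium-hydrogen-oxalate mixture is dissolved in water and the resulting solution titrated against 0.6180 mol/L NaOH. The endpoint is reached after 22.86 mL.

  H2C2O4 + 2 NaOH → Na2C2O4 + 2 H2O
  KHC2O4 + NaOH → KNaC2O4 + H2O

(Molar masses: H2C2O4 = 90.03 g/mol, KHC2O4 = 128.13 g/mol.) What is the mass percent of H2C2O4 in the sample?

n(NaOH) = 0.02286 × 0.6180 = 0.01413 mol
Let x = n(H2C2O4), y = n(KHC2O4).
Titrant: 2x + 1y = 0.01413;  mass: 90.03x + 128.13y = 1.221
Solving, x = 3.544 × 10^-3 mol, y = 7.039 × 10^-3 mol
mass of H2C2O4 = 3.544 × 10^-3 × 90.03 = 0.3191 g
% H2C2O4 = 0.3191 / 1.221 × 100 = 26.13 %

26.13 %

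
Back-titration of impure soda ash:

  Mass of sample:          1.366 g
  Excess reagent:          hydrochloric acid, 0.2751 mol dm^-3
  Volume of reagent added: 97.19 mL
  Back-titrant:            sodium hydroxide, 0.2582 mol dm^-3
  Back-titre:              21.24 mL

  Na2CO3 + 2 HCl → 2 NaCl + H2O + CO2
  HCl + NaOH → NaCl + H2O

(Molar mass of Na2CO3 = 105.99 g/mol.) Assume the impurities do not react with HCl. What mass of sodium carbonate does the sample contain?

1.126 g

n(HCl) added = 0.09719 × 0.2751 = 0.02674 mol
n(NaOH) used in back-titration = 0.02124 × 0.2582 = 5.484 × 10^-3 mol
n(HCl) left over = 5.484 × 10^-3 mol (1:1 ratio)
n(HCl) consumed by analyte = 0.02674 − 5.484 × 10^-3 = 0.02125 mol
From the 1:2 ratio, n(Na2CO3) = 1/2 × 0.02125 = 0.01063 mol
mass of Na2CO3 = 0.01063 × 105.99 = 1.126 g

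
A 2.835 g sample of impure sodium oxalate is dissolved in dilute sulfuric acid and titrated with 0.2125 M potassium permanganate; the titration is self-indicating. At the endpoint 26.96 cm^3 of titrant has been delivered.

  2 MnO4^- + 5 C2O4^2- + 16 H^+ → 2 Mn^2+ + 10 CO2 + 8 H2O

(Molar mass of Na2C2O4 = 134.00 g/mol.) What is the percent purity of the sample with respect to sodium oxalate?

n(KMnO4) = 0.02696 L × 0.2125 mol/L = 5.729 × 10^-3 mol
From the 5:2 ratio, n(Na2C2O4) = 5/2 × 5.729 × 10^-3 = 0.01432 mol
mass of Na2C2O4 = 0.01432 × 134.00 g/mol = 1.919 g
% Na2C2O4 = 1.919 / 2.835 × 100 = 67.70 %

67.70 %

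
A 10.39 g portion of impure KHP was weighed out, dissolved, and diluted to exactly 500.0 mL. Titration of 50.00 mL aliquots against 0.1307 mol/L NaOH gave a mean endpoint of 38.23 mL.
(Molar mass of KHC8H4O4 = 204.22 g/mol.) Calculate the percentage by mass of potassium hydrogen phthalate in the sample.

KHC8H4O4 + NaOH → KNaC8H4O4 + H2O
n(NaOH) per titration = 0.03823 × 0.1307 = 4.997 × 10^-3 mol
n(KHC8H4O4) in each aliquot = 4.997 × 10^-3 mol (1:1 ratio)
n(KHC8H4O4) in the whole flask = 4.997 × 10^-3 × 500.0/50.00 = 0.04997 mol
mass of KHC8H4O4 = 0.04997 × 204.22 = 10.20 g
% KHC8H4O4 = 10.20 / 10.39 × 100 = 98.21 %

98.21 %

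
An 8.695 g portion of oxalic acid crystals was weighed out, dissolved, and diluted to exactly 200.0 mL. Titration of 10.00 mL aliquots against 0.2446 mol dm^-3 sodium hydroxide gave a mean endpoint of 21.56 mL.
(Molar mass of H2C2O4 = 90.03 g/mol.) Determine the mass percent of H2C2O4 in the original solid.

H2C2O4 + 2 NaOH → Na2C2O4 + 2 H2O
n(NaOH) per titration = 0.02156 × 0.2446 = 5.274 × 10^-3 mol
From the 1:2 ratio, n(H2C2O4) in each aliquot = 1/2 × 5.274 × 10^-3 = 2.637 × 10^-3 mol
n(H2C2O4) in the whole flask = 2.637 × 10^-3 × 200.0/10.00 = 0.05274 mol
mass of H2C2O4 = 0.05274 × 90.03 = 4.748 g
% H2C2O4 = 4.748 / 8.695 × 100 = 54.60 %

54.60 %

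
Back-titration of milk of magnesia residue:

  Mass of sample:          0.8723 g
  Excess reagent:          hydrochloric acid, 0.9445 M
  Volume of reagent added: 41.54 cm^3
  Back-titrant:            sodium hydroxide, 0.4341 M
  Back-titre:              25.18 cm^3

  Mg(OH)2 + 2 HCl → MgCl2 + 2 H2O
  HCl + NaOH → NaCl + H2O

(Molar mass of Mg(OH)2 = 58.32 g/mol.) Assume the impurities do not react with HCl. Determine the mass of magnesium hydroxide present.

0.8253 g

n(HCl) added = 0.04154 × 0.9445 = 0.03923 mol
n(NaOH) used in back-titration = 0.02518 × 0.4341 = 0.01093 mol
n(HCl) left over = 0.01093 mol (1:1 ratio)
n(HCl) consumed by analyte = 0.03923 − 0.01093 = 0.02830 mol
From the 1:2 ratio, n(Mg(OH)2) = 1/2 × 0.02830 = 0.01415 mol
mass of Mg(OH)2 = 0.01415 × 58.32 = 0.8253 g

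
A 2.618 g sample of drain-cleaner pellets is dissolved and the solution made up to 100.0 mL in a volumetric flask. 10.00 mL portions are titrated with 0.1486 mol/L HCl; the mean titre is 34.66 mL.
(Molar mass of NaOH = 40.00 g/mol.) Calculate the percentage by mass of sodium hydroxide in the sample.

NaOH + HCl → NaCl + H2O
n(HCl) per titration = 0.03466 × 0.1486 = 5.150 × 10^-3 mol
n(NaOH) in each aliquot = 5.150 × 10^-3 mol (1:1 ratio)
n(NaOH) in the whole flask = 5.150 × 10^-3 × 100.0/10.00 = 0.05150 mol
mass of NaOH = 0.05150 × 40.00 = 2.060 g
% NaOH = 2.060 / 2.618 × 100 = 78.69 %

78.69 %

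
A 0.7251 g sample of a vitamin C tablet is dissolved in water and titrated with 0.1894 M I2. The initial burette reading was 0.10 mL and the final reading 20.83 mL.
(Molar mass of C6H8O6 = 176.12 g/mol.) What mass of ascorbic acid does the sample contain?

C6H8O6 + I2 → C6H6O6 + 2 HI
n(I2) = 0.02073 L × 0.1894 mol/L = 3.926 × 10^-3 mol
n(C6H8O6) = 3.926 × 10^-3 mol (1:1 ratio)
mass of C6H8O6 = 3.926 × 10^-3 × 176.12 g/mol = 0.6915 g

0.6915 g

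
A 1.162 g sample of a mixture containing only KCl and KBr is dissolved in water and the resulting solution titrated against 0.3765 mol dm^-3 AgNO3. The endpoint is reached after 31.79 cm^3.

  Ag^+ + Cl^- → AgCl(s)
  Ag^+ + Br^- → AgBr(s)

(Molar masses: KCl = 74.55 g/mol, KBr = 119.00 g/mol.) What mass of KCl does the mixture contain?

n(AgNO3) = 0.03179 × 0.3765 = 0.01197 mol
Let x = n(KCl), y = n(KBr).
Titrant: 1x + 1y = 0.01197;  mass: 74.55x + 119.00y = 1.162
Solving, x = 5.901 × 10^-3 mol, y = 6.068 × 10^-3 mol
mass of KCl = 5.901 × 10^-3 × 74.55 = 0.4399 g

0.4399 g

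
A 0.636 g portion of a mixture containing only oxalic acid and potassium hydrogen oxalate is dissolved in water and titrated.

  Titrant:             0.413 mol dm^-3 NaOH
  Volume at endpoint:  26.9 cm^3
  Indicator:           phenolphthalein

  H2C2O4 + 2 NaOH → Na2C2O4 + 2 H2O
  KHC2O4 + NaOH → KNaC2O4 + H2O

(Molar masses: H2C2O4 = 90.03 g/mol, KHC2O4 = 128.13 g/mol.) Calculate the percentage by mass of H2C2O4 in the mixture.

n(NaOH) = 0.0269 × 0.413 = 0.0111 mol
Let x = n(H2C2O4), y = n(KHC2O4).
Titrant: 2x + 1y = 0.0111;  mass: 90.03x + 128.13y = 0.636
Solving, x = 4.74 × 10^-3 mol, y = 1.64 × 10^-3 mol
mass of H2C2O4 = 4.74 × 10^-3 × 90.03 = 0.427 g
% H2C2O4 = 0.427 / 0.636 × 100 = 67.1 %

67.1 %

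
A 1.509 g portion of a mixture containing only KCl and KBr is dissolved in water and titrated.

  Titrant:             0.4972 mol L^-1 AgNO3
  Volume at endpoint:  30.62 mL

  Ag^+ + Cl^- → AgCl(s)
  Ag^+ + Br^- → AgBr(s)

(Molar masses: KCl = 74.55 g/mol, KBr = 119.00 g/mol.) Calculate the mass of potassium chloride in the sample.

n(AgNO3) = 0.03062 × 0.4972 = 0.01522 mol
Let x = n(KCl), y = n(KBr).
Titrant: 1x + 1y = 0.01522;  mass: 74.55x + 119.00y = 1.509
Solving, x = 6.810 × 10^-3 mol, y = 8.415 × 10^-3 mol
mass of KCl = 6.810 × 10^-3 × 74.55 = 0.5077 g

0.5077 g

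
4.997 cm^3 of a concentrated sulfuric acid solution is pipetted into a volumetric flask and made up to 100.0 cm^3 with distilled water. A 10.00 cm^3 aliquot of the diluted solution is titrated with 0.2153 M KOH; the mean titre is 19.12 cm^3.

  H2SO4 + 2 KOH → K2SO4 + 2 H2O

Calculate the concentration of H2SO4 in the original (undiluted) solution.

4.119 M

n(KOH) = 0.01912 × 0.2153 = 4.117 × 10^-3 mol
From the 1:2 ratio, n(H2SO4) in the aliquot = 1/2 × 4.117 × 10^-3 = 2.058 × 10^-3 mol
[H2SO4]_dilute = 2.058 × 10^-3 / 0.01000 = 0.2058 mol/L
Dilution factor = 100.0 / 4.997 = 20.01
[H2SO4]_stock = 0.2058 × 20.01 = 4.119 mol/L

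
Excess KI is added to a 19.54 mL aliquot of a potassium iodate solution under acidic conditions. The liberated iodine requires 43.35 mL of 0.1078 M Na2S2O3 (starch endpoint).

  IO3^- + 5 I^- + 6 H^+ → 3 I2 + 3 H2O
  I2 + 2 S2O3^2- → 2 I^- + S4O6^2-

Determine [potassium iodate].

0.03986 M

n(S2O3^2-) = 0.04335 × 0.1078 = 4.673 × 10^-3 mol
n(I2) = n(S2O3^2-)/2 = 2.337 × 10^-3 mol
From the 1:3 ratio, n(IO3^-) in the aliquot = 1/3 × 2.337 × 10^-3 = 7.789 × 10^-4 mol
[IO3^-] = 7.789 × 10^-4 / 0.01954 = 0.03986 mol/L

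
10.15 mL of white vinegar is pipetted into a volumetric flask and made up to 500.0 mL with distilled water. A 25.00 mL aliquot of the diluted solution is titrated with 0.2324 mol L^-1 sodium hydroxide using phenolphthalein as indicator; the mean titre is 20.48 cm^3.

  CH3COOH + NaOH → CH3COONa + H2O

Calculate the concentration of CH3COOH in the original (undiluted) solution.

n(NaOH) = 0.02048 × 0.2324 = 4.760 × 10^-3 mol
n(CH3COOH) in the aliquot = 4.760 × 10^-3 mol (1:1 ratio)
[CH3COOH]_dilute = 4.760 × 10^-3 / 0.02500 = 0.1904 mol/L
Dilution factor = 500.0 / 10.15 = 49.26
[CH3COOH]_stock = 0.1904 × 49.26 = 9.378 mol/L

9.378 mol/L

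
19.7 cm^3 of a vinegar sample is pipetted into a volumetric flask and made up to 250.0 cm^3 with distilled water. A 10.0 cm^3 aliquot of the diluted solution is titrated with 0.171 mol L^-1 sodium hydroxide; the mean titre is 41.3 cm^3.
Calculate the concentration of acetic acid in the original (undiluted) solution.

CH3COOH + NaOH → CH3COONa + H2O
n(NaOH) = 0.0413 × 0.171 = 7.06 × 10^-3 mol
n(CH3COOH) in the aliquot = 7.06 × 10^-3 mol (1:1 ratio)
[CH3COOH]_dilute = 7.06 × 10^-3 / 0.0100 = 0.706 mol/L
Dilution factor = 250.0 / 19.7 = 12.69
[CH3COOH]_stock = 0.706 × 12.69 = 8.96 mol/L

8.96 mol/L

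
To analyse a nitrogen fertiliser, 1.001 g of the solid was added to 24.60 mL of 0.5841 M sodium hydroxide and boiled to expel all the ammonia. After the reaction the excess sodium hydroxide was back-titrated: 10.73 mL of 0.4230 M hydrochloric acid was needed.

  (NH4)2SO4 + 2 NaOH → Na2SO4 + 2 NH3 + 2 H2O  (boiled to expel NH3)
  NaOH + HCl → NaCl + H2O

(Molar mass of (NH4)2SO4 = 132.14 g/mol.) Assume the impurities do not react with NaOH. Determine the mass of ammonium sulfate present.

n(NaOH) added = 0.02460 × 0.5841 = 0.01437 mol
n(HCl) used in back-titration = 0.01073 × 0.4230 = 4.539 × 10^-3 mol
n(NaOH) left over = 4.539 × 10^-3 mol (1:1 ratio)
n(NaOH) consumed by analyte = 0.01437 − 4.539 × 10^-3 = 9.830 × 10^-3 mol
From the 1:2 ratio, n((NH4)2SO4) = 1/2 × 9.830 × 10^-3 = 4.915 × 10^-3 mol
mass of (NH4)2SO4 = 4.915 × 10^-3 × 132.14 = 0.6495 g

0.6495 g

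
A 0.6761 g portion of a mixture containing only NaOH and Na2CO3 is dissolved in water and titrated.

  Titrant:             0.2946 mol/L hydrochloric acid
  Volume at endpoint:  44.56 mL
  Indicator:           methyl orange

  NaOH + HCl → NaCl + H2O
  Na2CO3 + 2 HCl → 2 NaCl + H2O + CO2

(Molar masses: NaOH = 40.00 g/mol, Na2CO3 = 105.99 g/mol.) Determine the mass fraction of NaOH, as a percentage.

n(HCl) = 0.04456 × 0.2946 = 0.01313 mol
Let x = n(NaOH), y = n(Na2CO3).
Titrant: 1x + 2y = 0.01313;  mass: 40.00x + 105.99y = 0.6761
Solving, x = 1.507 × 10^-3 mol, y = 5.810 × 10^-3 mol
mass of NaOH = 1.507 × 10^-3 × 40.00 = 0.06029 g
% NaOH = 0.06029 / 0.6761 × 100 = 8.917 %

8.917 %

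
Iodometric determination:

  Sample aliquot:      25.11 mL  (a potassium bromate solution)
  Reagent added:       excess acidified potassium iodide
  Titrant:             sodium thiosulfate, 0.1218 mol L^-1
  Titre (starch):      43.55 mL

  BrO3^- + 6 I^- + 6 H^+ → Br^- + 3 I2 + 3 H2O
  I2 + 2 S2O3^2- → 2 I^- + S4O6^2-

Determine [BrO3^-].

n(S2O3^2-) = 0.04355 × 0.1218 = 5.304 × 10^-3 mol
n(I2) = n(S2O3^2-)/2 = 2.652 × 10^-3 mol
From the 1:3 ratio, n(BrO3^-) in the aliquot = 1/3 × 2.652 × 10^-3 = 8.841 × 10^-4 mol
[BrO3^-] = 8.841 × 10^-4 / 0.02511 = 0.03521 mol/L

0.03521 mol/L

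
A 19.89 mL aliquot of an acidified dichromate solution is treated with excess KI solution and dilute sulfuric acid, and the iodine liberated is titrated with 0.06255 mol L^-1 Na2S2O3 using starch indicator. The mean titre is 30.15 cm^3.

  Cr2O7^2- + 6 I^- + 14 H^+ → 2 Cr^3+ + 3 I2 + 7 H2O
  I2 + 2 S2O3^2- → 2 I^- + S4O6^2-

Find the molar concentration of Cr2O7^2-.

n(S2O3^2-) = 0.03015 × 0.06255 = 1.886 × 10^-3 mol
n(I2) = n(S2O3^2-)/2 = 9.429 × 10^-4 mol
From the 1:3 ratio, n(Cr2O7^2-) in the aliquot = 1/3 × 9.429 × 10^-4 = 3.143 × 10^-4 mol
[Cr2O7^2-] = 3.143 × 10^-4 / 0.01989 = 0.01580 mol/L

0.01580 mol/L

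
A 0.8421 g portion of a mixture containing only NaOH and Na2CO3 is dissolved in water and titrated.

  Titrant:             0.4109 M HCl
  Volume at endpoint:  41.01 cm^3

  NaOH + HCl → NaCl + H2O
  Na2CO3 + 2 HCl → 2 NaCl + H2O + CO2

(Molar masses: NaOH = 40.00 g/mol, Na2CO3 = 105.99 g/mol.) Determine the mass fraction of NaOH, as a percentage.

18.61 %

n(HCl) = 0.04101 × 0.4109 = 0.01685 mol
Let x = n(NaOH), y = n(Na2CO3).
Titrant: 1x + 2y = 0.01685;  mass: 40.00x + 105.99y = 0.8421
Solving, x = 3.918 × 10^-3 mol, y = 6.466 × 10^-3 mol
mass of NaOH = 3.918 × 10^-3 × 40.00 = 0.1567 g
% NaOH = 0.1567 / 0.8421 × 100 = 18.61 %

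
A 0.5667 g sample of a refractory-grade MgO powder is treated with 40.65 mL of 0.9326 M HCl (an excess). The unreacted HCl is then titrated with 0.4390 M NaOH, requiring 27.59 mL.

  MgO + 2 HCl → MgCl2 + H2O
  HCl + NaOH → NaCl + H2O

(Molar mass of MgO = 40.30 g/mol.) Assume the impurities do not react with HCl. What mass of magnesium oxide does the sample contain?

0.5198 g

n(HCl) added = 0.04065 × 0.9326 = 0.03791 mol
n(NaOH) used in back-titration = 0.02759 × 0.4390 = 0.01211 mol
n(HCl) left over = 0.01211 mol (1:1 ratio)
n(HCl) consumed by analyte = 0.03791 − 0.01211 = 0.02580 mol
From the 1:2 ratio, n(MgO) = 1/2 × 0.02580 = 0.01290 mol
mass of MgO = 0.01290 × 40.30 = 0.5198 g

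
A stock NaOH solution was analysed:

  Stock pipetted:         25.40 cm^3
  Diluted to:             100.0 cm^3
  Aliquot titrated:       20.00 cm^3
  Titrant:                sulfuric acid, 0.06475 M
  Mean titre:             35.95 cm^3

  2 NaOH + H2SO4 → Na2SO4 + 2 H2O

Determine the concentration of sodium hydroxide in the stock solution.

n(H2SO4) = 0.03595 × 0.06475 = 2.328 × 10^-3 mol
From the 2:1 ratio, n(NaOH) in the aliquot = 2/1 × 2.328 × 10^-3 = 4.656 × 10^-3 mol
[NaOH]_dilute = 4.656 × 10^-3 / 0.02000 = 0.2328 mol/L
Dilution factor = 100.0 / 25.40 = 3.937
[NaOH]_stock = 0.2328 × 3.937 = 0.9164 mol/L

0.9164 M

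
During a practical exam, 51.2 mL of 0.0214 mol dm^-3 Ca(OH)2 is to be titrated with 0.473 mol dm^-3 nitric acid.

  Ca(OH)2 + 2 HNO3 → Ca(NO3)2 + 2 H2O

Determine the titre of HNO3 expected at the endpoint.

4.63 mL

n(Ca(OH)2) = 0.0512 L × 0.0214 mol/L = 1.10 × 10^-3 mol
From the 2:1 stoichiometry, n(HNO3) = 2/1 × 1.10 × 10^-3 = 2.19 × 10^-3 mol
V(HNO3) = 2.19 × 10^-3 mol / 0.473 mol/L = 0.00463 L = 4.63 mL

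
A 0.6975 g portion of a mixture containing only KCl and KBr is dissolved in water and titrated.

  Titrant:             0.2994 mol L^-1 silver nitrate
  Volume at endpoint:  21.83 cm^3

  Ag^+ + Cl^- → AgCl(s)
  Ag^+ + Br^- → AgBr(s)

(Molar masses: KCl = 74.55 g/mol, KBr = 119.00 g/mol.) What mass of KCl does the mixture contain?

0.1346 g

n(AgNO3) = 0.02183 × 0.2994 = 6.536 × 10^-3 mol
Let x = n(KCl), y = n(KBr).
Titrant: 1x + 1y = 6.536 × 10^-3;  mass: 74.55x + 119.00y = 0.6975
Solving, x = 1.806 × 10^-3 mol, y = 4.730 × 10^-3 mol
mass of KCl = 1.806 × 10^-3 × 74.55 = 0.1346 g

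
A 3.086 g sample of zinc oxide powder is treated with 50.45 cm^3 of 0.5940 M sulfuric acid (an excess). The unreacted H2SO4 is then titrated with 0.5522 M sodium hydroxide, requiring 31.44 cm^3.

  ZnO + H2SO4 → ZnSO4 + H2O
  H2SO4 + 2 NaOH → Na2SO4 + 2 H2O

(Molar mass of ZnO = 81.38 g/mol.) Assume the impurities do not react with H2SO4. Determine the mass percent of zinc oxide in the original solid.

56.13 %

n(H2SO4) added = 0.05045 × 0.5940 = 0.02997 mol
n(NaOH) used in back-titration = 0.03144 × 0.5522 = 0.01736 mol
From the 1:2 ratio, n(H2SO4) left over = 1/2 × 0.01736 = 8.681 × 10^-3 mol
n(H2SO4) consumed by analyte = 0.02997 − 8.681 × 10^-3 = 0.02129 mol
n(ZnO) = 0.02129 mol (1:1 ratio)
mass of ZnO = 0.02129 × 81.38 = 1.732 g
% ZnO = 1.732 / 3.086 × 100 = 56.13 %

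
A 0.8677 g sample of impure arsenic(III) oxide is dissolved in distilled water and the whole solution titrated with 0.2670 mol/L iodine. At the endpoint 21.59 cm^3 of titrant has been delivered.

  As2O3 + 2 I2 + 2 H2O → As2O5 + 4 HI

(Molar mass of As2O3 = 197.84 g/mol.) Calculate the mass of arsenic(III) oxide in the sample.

n(I2) = 0.02159 L × 0.2670 mol/L = 5.765 × 10^-3 mol
From the 1:2 ratio, n(As2O3) = 1/2 × 5.765 × 10^-3 = 2.882 × 10^-3 mol
mass of As2O3 = 2.882 × 10^-3 × 197.84 g/mol = 0.5702 g

0.5702 g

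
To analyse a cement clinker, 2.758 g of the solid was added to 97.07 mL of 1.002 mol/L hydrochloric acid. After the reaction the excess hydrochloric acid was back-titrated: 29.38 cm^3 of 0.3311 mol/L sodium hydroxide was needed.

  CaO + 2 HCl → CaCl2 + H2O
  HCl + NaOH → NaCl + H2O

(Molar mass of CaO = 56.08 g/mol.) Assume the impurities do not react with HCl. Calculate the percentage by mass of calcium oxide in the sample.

89.00 %

n(HCl) added = 0.09707 × 1.002 = 0.09726 mol
n(NaOH) used in back-titration = 0.02938 × 0.3311 = 9.728 × 10^-3 mol
n(HCl) left over = 9.728 × 10^-3 mol (1:1 ratio)
n(HCl) consumed by analyte = 0.09726 − 9.728 × 10^-3 = 0.08754 mol
From the 1:2 ratio, n(CaO) = 1/2 × 0.08754 = 0.04377 mol
mass of CaO = 0.04377 × 56.08 = 2.455 g
% CaO = 2.455 / 2.758 × 100 = 89.00 %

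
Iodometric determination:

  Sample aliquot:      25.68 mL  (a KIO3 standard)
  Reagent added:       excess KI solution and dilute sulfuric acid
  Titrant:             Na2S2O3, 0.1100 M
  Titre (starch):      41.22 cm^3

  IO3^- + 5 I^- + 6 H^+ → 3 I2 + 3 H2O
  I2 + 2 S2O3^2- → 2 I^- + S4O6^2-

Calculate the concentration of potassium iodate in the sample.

0.02943 M

n(S2O3^2-) = 0.04122 × 0.1100 = 4.534 × 10^-3 mol
n(I2) = n(S2O3^2-)/2 = 2.267 × 10^-3 mol
From the 1:3 ratio, n(IO3^-) in the aliquot = 1/3 × 2.267 × 10^-3 = 7.557 × 10^-4 mol
[IO3^-] = 7.557 × 10^-4 / 0.02568 = 0.02943 mol/L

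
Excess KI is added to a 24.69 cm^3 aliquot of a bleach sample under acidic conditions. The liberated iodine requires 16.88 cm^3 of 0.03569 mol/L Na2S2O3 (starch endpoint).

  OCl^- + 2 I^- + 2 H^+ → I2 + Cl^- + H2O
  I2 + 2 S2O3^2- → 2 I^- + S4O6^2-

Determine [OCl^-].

n(S2O3^2-) = 0.01688 × 0.03569 = 6.024 × 10^-4 mol
n(I2) = n(S2O3^2-)/2 = 3.012 × 10^-4 mol
n(OCl^-) in the aliquot = 3.012 × 10^-4 mol (1:1 ratio)
[OCl^-] = 3.012 × 10^-4 / 0.02469 = 0.01220 mol/L

0.01220 mol/L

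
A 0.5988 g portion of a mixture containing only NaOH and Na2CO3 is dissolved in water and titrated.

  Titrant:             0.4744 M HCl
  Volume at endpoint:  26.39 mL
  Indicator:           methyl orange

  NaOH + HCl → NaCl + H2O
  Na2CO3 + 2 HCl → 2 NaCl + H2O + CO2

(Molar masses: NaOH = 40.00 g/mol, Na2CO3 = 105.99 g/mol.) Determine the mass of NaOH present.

n(HCl) = 0.02639 × 0.4744 = 0.01252 mol
Let x = n(NaOH), y = n(Na2CO3).
Titrant: 1x + 2y = 0.01252;  mass: 40.00x + 105.99y = 0.5988
Solving, x = 4.976 × 10^-3 mol, y = 3.772 × 10^-3 mol
mass of NaOH = 4.976 × 10^-3 × 40.00 = 0.1991 g

0.1991 g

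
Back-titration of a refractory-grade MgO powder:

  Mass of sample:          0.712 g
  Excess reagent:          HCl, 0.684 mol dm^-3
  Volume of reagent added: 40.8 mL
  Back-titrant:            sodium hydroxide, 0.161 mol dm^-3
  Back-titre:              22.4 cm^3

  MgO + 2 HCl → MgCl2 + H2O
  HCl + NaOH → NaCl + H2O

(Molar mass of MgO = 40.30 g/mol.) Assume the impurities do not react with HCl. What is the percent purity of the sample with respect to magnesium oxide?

68.8 %

n(HCl) added = 0.0408 × 0.684 = 0.0279 mol
n(NaOH) used in back-titration = 0.0224 × 0.161 = 3.61 × 10^-3 mol
n(HCl) left over = 3.61 × 10^-3 mol (1:1 ratio)
n(HCl) consumed by analyte = 0.0279 − 3.61 × 10^-3 = 0.0243 mol
From the 1:2 ratio, n(MgO) = 1/2 × 0.0243 = 0.0122 mol
mass of MgO = 0.0122 × 40.30 = 0.490 g
% MgO = 0.490 / 0.712 × 100 = 68.8 %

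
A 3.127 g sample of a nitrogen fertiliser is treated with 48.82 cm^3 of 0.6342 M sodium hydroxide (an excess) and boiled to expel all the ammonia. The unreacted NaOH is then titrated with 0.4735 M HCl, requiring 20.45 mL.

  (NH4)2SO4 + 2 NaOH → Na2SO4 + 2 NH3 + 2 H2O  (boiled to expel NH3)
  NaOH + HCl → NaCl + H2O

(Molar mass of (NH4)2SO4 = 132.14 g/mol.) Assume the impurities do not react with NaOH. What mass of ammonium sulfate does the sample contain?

n(NaOH) added = 0.04882 × 0.6342 = 0.03096 mol
n(HCl) used in back-titration = 0.02045 × 0.4735 = 9.683 × 10^-3 mol
n(NaOH) left over = 9.683 × 10^-3 mol (1:1 ratio)
n(NaOH) consumed by analyte = 0.03096 − 9.683 × 10^-3 = 0.02128 mol
From the 1:2 ratio, n((NH4)2SO4) = 1/2 × 0.02128 = 0.01064 mol
mass of (NH4)2SO4 = 0.01064 × 132.14 = 1.406 g

1.406 g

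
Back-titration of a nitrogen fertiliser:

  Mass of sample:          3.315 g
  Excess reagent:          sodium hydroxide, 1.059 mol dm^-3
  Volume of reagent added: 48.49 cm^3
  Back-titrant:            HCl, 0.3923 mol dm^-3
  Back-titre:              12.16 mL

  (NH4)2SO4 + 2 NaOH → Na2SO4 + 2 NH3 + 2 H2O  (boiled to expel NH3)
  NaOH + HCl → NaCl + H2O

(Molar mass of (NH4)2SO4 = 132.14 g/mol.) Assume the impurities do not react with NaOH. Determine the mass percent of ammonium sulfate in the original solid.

n(NaOH) added = 0.04849 × 1.059 = 0.05135 mol
n(HCl) used in back-titration = 0.01216 × 0.3923 = 4.770 × 10^-3 mol
n(NaOH) left over = 4.770 × 10^-3 mol (1:1 ratio)
n(NaOH) consumed by analyte = 0.05135 − 4.770 × 10^-3 = 0.04658 mol
From the 1:2 ratio, n((NH4)2SO4) = 1/2 × 0.04658 = 0.02329 mol
mass of (NH4)2SO4 = 0.02329 × 132.14 = 3.078 g
% (NH4)2SO4 = 3.078 / 3.315 × 100 = 92.84 %

92.84 %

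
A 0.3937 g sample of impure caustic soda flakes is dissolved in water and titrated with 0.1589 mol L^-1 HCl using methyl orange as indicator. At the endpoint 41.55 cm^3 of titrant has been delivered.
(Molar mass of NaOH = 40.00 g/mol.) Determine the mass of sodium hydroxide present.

0.2641 g

NaOH + HCl → NaCl + H2O
n(HCl) = 0.04155 L × 0.1589 mol/L = 6.602 × 10^-3 mol
n(NaOH) = 6.602 × 10^-3 mol (1:1 ratio)
mass of NaOH = 6.602 × 10^-3 × 40.00 g/mol = 0.2641 g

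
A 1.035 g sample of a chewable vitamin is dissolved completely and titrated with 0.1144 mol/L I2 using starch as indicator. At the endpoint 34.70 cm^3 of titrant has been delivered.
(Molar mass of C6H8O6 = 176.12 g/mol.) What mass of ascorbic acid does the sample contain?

C6H8O6 + I2 → C6H6O6 + 2 HI
n(I2) = 0.03470 L × 0.1144 mol/L = 3.970 × 10^-3 mol
n(C6H8O6) = 3.970 × 10^-3 mol (1:1 ratio)
mass of C6H8O6 = 3.970 × 10^-3 × 176.12 g/mol = 0.6991 g

0.6991 g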